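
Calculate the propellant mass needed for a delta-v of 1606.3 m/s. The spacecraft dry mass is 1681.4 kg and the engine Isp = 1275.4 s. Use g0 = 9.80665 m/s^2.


ve = Isp * g0 = 1275.4 * 9.80665 = 12507.401410 m/s
mass ratio = exp(dv/ve) = exp(1606.3/12507.401410) = 1.13703950
m_prop = m_dry * (mr - 1) = 1681.4 * (1.13703950 - 1)
m_prop = 230.4182 kg

230.4182 kg


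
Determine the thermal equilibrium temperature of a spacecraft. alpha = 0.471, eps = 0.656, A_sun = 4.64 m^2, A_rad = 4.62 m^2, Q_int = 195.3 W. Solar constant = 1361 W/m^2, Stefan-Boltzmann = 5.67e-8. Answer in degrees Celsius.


Numerator = alpha*S*A_sun + Q_int = 0.471*1361*4.64 + 195.3 = 3169.6838 W
Denominator = eps*sigma*A_rad = 0.656*5.67e-8*4.62 = 1.7184182e-07 W/K^4
T^4 = 1.8445357e+10 K^4
T = 368.5291 K = 95.3791 C

95.3791 degrees Celsius


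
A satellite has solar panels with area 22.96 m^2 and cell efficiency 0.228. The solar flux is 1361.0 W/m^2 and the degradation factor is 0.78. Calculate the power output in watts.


P = area * eta * S * degradation
P = 22.96 * 0.228 * 1361.0 * 0.78
P = 5557.2439 W

5557.2439 W


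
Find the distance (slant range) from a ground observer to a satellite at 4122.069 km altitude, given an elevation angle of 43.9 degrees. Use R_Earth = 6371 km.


h = 4122.069 km, el = 43.9 deg
d = -R_E*sin(el) + sqrt((R_E*sin(el))^2 + 2*R_E*h + h^2)
d = -6371.0000*sin(0.7661995) + sqrt((6371.0000*0.6934018)^2 + 2*6371.0000*4122.069 + 4122.069^2)
d = 5017.9399 km

5017.9399 km


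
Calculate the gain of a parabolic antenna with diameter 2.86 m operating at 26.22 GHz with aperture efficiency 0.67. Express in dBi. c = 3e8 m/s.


lambda = c/f = 3e8 / 2.622e+10 = 0.01144165 m
G = eta*(pi*D/lambda)^2 = 0.67*(pi*2.86/0.01144165)^2
G = 413170.6654 (linear)
G = 10*log10(413170.6654) = 56.1613 dBi

56.1613 dBi


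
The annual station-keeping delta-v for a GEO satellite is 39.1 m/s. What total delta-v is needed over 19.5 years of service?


dV = rate * years = 39.1 * 19.5
dV = 762.4500 m/s

762.4500 m/s


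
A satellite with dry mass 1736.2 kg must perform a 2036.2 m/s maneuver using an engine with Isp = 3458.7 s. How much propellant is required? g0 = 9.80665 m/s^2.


ve = Isp * g0 = 3458.7 * 9.80665 = 33918.260355 m/s
mass ratio = exp(dv/ve) = exp(2036.2/33918.260355) = 1.06187112
m_prop = m_dry * (mr - 1) = 1736.2 * (1.06187112 - 1)
m_prop = 107.4206 kg

107.4206 kg


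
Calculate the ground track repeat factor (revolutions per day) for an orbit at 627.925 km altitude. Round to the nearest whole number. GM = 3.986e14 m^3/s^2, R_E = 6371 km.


r = 6.998925e+06 m
T = 2*pi*sqrt(r^3/mu) = 5827.1773 s = 97.1196 min
revs/day = 1440 / 97.1196 = 14.8271
Rounded: 15 revolutions per day

15 revolutions per day


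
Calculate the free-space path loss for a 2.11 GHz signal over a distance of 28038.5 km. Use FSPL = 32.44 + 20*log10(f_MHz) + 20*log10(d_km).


f = 2.11 GHz = 2110.0000 MHz
d = 28038.5 km
FSPL = 32.44 + 20*log10(2110.0000) + 20*log10(28038.5)
FSPL = 32.44 + 66.4856 + 88.9551
FSPL = 187.8807 dB

187.8807 dB


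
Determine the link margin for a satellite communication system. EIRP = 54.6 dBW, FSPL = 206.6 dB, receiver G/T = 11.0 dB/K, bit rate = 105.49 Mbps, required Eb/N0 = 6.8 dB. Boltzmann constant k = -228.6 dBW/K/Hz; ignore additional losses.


C/N0 = EIRP - FSPL + G/T - k = 54.6 - 206.6 + 11.0 - (-228.6)
C/N0 = 87.6000 dB-Hz
R_b = 105.49 Mbps = 1.0549e+08 bps -> 10*log10(R_b) = 80.2321 dB-Hz
Eb/N0 = C/N0 - 10*log10(R_b) = 87.6000 - 80.2321 = 7.3679 dB
Margin = Eb/N0 - Eb/N0_req = 7.3679 - 6.8 = 0.5678871 dB (link closes)

0.5679 dB


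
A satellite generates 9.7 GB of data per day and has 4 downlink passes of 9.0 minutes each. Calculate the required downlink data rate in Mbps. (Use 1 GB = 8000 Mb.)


total contact time = 4 * 9.0 * 60 = 2160.0000 s
data = 9.7 GB = 77600.0000 Mb
rate = 77600.0000 / 2160.0000 = 35.9259 Mbps

35.9259 Mbps


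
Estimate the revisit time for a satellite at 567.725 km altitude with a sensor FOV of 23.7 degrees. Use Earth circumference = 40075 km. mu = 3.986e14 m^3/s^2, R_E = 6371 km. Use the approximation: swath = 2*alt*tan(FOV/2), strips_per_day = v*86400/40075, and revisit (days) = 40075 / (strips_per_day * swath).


swath = 2*567.725*tan(0.2068215) = 238.2422 km
v = sqrt(mu/r) = 7579.2950 m/s = 7.5793 km/s
strips/day = v*86400/40075 = 7.5793*86400/40075 = 16.3406
coverage/day = strips * swath = 16.3406 * 238.2422 = 3893.0291 km
revisit = 40075 / 3893.0291 = 10.2940 days

10.2940 days


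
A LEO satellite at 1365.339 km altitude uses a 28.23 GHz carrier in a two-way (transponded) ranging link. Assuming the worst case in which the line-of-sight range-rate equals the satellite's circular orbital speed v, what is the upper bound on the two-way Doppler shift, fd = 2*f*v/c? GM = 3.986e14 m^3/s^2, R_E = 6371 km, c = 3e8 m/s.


r = 7.736339e+06 m
v = sqrt(mu/r) = 7177.9578 m/s (worst-case radial velocity)
f = 28.23 GHz = 2.823e+10 Hz
fd = 2*f*v/c = 2*2.823e+10*7177.9578/3.0e+08
fd = 1.3508917e+06 Hz

1.3509e+06 Hz


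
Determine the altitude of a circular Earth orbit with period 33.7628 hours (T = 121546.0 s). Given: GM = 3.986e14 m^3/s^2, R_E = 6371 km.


T = 121546.0 s
r = (mu*T^2/(4*pi^2))^(1/3) = (3.986e14 * 121546.0^2 / (4*pi^2))^(1/3)
r = 5.3033827e+07 m = 53033.8269 km
alt = r - R_E = 53033.8269 - 6371 = 46662.8269 km

46662.8269 km


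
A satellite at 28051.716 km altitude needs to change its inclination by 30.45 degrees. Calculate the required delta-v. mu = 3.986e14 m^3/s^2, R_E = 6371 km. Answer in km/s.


r = 34422.7160 km = 3.4422716e+07 m
V = sqrt(mu/r) = 3402.8757 m/s
di = 30.45 deg = 0.5314528 rad
dV = 2*V*sin(di/2) = 2*3402.8757*sin(0.2657264)
dV = 1787.2599 m/s = 1.7873 km/s

1.7873 km/s


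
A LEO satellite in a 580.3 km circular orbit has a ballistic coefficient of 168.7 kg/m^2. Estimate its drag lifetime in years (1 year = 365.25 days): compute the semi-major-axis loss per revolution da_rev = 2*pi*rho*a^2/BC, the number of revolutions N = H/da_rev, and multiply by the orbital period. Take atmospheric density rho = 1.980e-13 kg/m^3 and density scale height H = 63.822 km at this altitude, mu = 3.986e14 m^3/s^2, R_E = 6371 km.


a = R_E + alt = 6951.3000 km = 6.9513e+06 m
da_rev = 2*pi*rho*a^2/BC = 2*pi*1.980e-13*(6.9513e+06)^2/168.7 = 0.356337919 m per revolution
N = H/da_rev = 63822.0000 m / 0.356337919 m = 179105.2721 revolutions
P = 2*pi*sqrt(a^3/mu) = 5767.8010 s
lifetime = N*P = 179105.2721 * 5767.8010 = 1.0330436e+09 s = 11956.5228 days
years = 11956.5228 / 365.25 = 32.7352 years

32.7352 years


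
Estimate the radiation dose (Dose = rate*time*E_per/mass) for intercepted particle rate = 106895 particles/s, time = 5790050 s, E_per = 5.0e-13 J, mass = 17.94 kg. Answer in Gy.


Total energy deposited = rate * time * E_per
  = 106895 * 5790050 * 5.0e-13 = 0.3094637 J
Dose = E_total / mass = 0.3094637 / 17.94
Dose = 0.01724993 Gy

0.0172 Gy


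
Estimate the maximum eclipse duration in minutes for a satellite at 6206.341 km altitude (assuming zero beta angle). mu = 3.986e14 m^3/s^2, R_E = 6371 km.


r = 12577.3410 km
T = 233.9609 min
Eclipse fraction = arcsin(R_E/r)/pi = arcsin(6371.0000/12577.3410)/pi
= arcsin(0.5065459)/pi = 0.1690779
Eclipse duration = 0.1690779 * 233.9609 = 39.5576 min

39.5576 minutes


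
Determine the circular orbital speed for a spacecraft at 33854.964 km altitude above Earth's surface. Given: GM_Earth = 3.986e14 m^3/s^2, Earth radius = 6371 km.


r = R_E + alt = 6371.0 + 33854.964 = 40225.9640 km = 4.0225964e+07 m
v = sqrt(mu/r) = sqrt(3.986e14 / 4.0225964e+07) = 3147.8601 m/s = 3.1479 km/s

3.1479 km/s


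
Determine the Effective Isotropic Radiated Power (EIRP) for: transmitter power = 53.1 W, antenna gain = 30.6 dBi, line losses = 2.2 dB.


Pt = 53.1 W = 17.2509 dBW
EIRP = Pt_dBW + Gt - losses = 17.2509 + 30.6 - 2.2 = 45.6509 dBW

45.6509 dBW


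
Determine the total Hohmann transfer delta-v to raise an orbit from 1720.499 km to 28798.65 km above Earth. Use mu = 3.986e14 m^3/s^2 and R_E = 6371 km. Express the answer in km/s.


r1 = 8091.4990 km = 8.091499e+06 m
r2 = 35169.6500 km = 3.516965e+07 m
dv1 = sqrt(mu/r1)*(sqrt(2*r2/(r1+r2)) - 1) = 1930.9516 m/s
dv2 = sqrt(mu/r2)*(1 - sqrt(2*r1/(r1+r2))) = 1307.5051 m/s
total dv = |dv1| + |dv2| = 1930.9516 + 1307.5051 = 3238.4567 m/s = 3.2385 km/s

3.2385 km/s


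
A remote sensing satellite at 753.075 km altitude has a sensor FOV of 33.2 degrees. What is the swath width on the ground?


FOV = 33.2 deg = 0.5794493 rad
swath = 2 * alt * tan(FOV/2) = 2 * 753.075 * tan(0.2897247)
swath = 2 * 753.075 * 0.2981129
swath = 449.0028 km

449.0028 km


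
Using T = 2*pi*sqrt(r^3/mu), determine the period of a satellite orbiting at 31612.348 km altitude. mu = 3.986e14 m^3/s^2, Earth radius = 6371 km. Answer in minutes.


r = 37983.3480 km = 3.7983348e+07 m
T = 2*pi*sqrt(r^3/mu) = 2*pi*sqrt(5.4799895e+22 / 3.986e14)
T = 73671.7667 s = 1227.8628 min

1227.8628 minutes


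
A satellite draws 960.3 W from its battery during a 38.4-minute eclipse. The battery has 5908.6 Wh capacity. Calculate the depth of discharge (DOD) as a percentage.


E_used = P * t / 60 = 960.3 * 38.4 / 60 = 614.5920 Wh
DOD = E_used / E_total * 100 = 614.5920 / 5908.6 * 100
DOD = 10.4017 %

10.4017 %


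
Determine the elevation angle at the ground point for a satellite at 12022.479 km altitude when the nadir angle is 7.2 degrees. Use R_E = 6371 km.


r = R_E + alt = 18393.4790 km
Law of sines in the satellite / Earth-center / ground-point triangle:
  sin(nadir)/R_E = sin(90 + el)/r  =>  cos(el) = (r/R_E)*sin(nadir)
cos(el) = (18393.4790 / 6371.0000) * sin(7.2 deg) = 0.361845
el = arccos(0.361845) = 68.7865 deg
(Earth-central angle = 90 - nadir - el = 14.0135 deg)

68.7865 degrees


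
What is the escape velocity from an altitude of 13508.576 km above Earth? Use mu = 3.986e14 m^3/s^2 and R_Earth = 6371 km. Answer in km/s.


r = 6371.0 + 13508.576 = 19879.5760 km = 1.9879576e+07 m
v_esc = sqrt(2*mu/r) = sqrt(2*3.986e14 / 1.9879576e+07)
v_esc = 6332.5713 m/s = 6.3326 km/s

6.3326 km/s


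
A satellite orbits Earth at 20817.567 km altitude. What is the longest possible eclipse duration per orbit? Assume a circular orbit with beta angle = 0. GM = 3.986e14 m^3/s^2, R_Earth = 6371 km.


r = 27188.5670 km
T = 743.6001 min
Eclipse fraction = arcsin(R_E/r)/pi = arcsin(6371.0000/27188.5670)/pi
= arcsin(0.2343264)/pi = 0.07528845
Eclipse duration = 0.07528845 * 743.6001 = 55.9845 min

55.9845 minutes


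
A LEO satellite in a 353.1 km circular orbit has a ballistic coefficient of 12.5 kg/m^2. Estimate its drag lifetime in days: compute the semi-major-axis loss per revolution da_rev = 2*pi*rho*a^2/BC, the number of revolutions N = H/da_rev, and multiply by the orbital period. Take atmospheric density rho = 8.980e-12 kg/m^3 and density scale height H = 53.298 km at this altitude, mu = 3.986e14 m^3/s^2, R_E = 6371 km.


a = R_E + alt = 6724.1000 km = 6.7241e+06 m
da_rev = 2*pi*rho*a^2/BC = 2*pi*8.980e-12*(6.7241e+06)^2/12.5 = 204.086613 m per revolution
N = H/da_rev = 53298.0000 m / 204.086613 m = 261.1538 revolutions
P = 2*pi*sqrt(a^3/mu) = 5487.3475 s
lifetime = N*P = 261.1538 * 5487.3475 = 1.4330418e+06 s = 16.5861 days

16.5861 days


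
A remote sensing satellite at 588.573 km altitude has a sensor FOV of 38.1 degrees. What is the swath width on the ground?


FOV = 38.1 deg = 0.6649704 rad
swath = 2 * alt * tan(FOV/2) = 2 * 588.573 * tan(0.3324852)
swath = 2 * 588.573 * 0.345304
swath = 406.4733 km

406.4733 km


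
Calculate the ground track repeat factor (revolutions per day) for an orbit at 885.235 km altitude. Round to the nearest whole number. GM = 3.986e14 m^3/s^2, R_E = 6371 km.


r = 7.256235e+06 m
T = 2*pi*sqrt(r^3/mu) = 6151.4604 s = 102.5243 min
revs/day = 1440 / 102.5243 = 14.0454
Rounded: 14 revolutions per day

14 revolutions per day


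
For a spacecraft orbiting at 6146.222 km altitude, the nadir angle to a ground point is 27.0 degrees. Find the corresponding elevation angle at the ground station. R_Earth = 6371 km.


r = R_E + alt = 12517.2220 km
Law of sines in the satellite / Earth-center / ground-point triangle:
  sin(nadir)/R_E = sin(90 + el)/r  =>  cos(el) = (r/R_E)*sin(nadir)
cos(el) = (12517.2220 / 6371.0000) * sin(27.0 deg) = 0.8919636
el = arccos(0.8919636) = 26.8790 deg
(Earth-central angle = 90 - nadir - el = 36.1210 deg)

26.8790 degrees


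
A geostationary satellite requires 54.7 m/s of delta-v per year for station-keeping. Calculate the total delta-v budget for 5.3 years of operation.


dV = rate * years = 54.7 * 5.3
dV = 289.9100 m/s

289.9100 m/s


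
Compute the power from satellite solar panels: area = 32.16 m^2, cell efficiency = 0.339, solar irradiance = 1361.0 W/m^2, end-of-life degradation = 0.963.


P = area * eta * S * degradation
P = 32.16 * 0.339 * 1361.0 * 0.963
P = 14288.9445 W

14288.9445 W


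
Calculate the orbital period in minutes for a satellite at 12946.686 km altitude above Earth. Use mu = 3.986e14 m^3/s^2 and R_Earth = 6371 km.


r = 19317.6860 km = 1.9317686e+07 m
T = 2*pi*sqrt(r^3/mu) = 2*pi*sqrt(7.2088387e+21 / 3.986e14)
T = 26720.4566 s = 445.3409 min

445.3409 minutes


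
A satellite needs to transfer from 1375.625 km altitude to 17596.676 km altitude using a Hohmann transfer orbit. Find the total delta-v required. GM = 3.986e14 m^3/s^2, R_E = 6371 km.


r1 = 7746.6250 km = 7.746625e+06 m
r2 = 23967.6760 km = 2.3967676e+07 m
dv1 = sqrt(mu/r1)*(sqrt(2*r2/(r1+r2)) - 1) = 1645.6758 m/s
dv2 = sqrt(mu/r2)*(1 - sqrt(2*r1/(r1+r2))) = 1227.7217 m/s
total dv = |dv1| + |dv2| = 1645.6758 + 1227.7217 = 2873.3974 m/s = 2.8734 km/s

2.8734 km/s


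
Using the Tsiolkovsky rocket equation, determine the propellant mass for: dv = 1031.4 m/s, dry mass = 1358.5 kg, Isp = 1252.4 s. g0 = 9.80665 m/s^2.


ve = Isp * g0 = 1252.4 * 9.80665 = 12281.848460 m/s
mass ratio = exp(dv/ve) = exp(1031.4/12281.848460) = 1.08760452
m_prop = m_dry * (mr - 1) = 1358.5 * (1.08760452 - 1)
m_prop = 119.0107 kg

119.0107 kg


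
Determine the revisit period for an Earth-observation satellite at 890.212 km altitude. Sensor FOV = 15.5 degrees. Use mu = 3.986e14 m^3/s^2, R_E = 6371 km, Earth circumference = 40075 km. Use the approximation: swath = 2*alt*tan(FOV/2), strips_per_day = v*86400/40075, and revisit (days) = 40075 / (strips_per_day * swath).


swath = 2*890.212*tan(0.135263) = 242.3051 km
v = sqrt(mu/r) = 7409.0767 m/s = 7.4091 km/s
strips/day = v*86400/40075 = 7.4091*86400/40075 = 15.9737
coverage/day = strips * swath = 15.9737 * 242.3051 = 3870.4976 km
revisit = 40075 / 3870.4976 = 10.3540 days

10.3540 days


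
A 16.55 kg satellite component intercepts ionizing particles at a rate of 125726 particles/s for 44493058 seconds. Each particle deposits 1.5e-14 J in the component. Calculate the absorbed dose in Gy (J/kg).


Total energy deposited = rate * time * E_per
  = 125726 * 44493058 * 1.5e-14 = 0.08390901 J
Dose = E_total / mass = 0.08390901 / 16.55
Dose = 0.005070031 Gy

0.0051 Gy


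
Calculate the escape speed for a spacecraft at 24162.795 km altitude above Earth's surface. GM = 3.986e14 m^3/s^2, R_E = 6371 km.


r = 6371.0 + 24162.795 = 30533.7950 km = 3.0533795e+07 m
v_esc = sqrt(2*mu/r) = sqrt(2*3.986e14 / 3.0533795e+07)
v_esc = 5109.6747 m/s = 5.1097 km/s

5.1097 km/s


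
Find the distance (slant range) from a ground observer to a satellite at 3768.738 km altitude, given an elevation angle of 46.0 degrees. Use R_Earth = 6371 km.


h = 3768.738 km, el = 46.0 deg
d = -R_E*sin(el) + sqrt((R_E*sin(el))^2 + 2*R_E*h + h^2)
d = -6371.0000*sin(0.8028515) + sqrt((6371.0000*0.7193398)^2 + 2*6371.0000*3768.738 + 3768.738^2)
d = 4540.0103 km

4540.0103 km


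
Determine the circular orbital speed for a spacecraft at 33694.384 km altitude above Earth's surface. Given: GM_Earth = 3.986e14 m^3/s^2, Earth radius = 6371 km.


r = R_E + alt = 6371.0 + 33694.384 = 40065.3840 km = 4.0065384e+07 m
v = sqrt(mu/r) = sqrt(3.986e14 / 4.0065384e+07) = 3154.1620 m/s = 3.1542 km/s

3.1542 km/s


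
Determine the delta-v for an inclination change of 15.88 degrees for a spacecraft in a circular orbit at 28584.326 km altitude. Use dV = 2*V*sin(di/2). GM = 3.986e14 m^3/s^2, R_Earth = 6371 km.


r = 34955.3260 km = 3.4955326e+07 m
V = sqrt(mu/r) = 3376.8515 m/s
di = 15.88 deg = 0.2771583 rad
dV = 2*V*sin(di/2) = 2*3376.8515*sin(0.1385791)
dV = 932.9297 m/s = 0.9329297 km/s

0.9329 km/s


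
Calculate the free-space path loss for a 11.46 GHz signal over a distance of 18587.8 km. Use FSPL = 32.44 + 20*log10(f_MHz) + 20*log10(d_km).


f = 11.46 GHz = 11460.0000 MHz
d = 18587.8 km
FSPL = 32.44 + 20*log10(11460.0000) + 20*log10(18587.8)
FSPL = 32.44 + 81.1837 + 85.3846
FSPL = 199.0083 dB

199.0083 dB


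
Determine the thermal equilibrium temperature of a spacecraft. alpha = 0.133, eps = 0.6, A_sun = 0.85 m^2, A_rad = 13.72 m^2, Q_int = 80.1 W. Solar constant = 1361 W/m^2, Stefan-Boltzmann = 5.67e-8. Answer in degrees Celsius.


Numerator = alpha*S*A_sun + Q_int = 0.133*1361*0.85 + 80.1 = 233.9611 W
Denominator = eps*sigma*A_rad = 0.6*5.67e-8*13.72 = 4.667544e-07 W/K^4
T^4 = 5.0125087e+08 K^4
T = 149.6283 K = -123.5217 C

-123.5217 degrees Celsius


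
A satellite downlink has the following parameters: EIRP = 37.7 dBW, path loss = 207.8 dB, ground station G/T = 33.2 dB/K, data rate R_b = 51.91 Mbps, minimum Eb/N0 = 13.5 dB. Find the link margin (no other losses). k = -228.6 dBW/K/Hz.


C/N0 = EIRP - FSPL + G/T - k = 37.7 - 207.8 + 33.2 - (-228.6)
C/N0 = 91.7000 dB-Hz
R_b = 51.91 Mbps = 5.191e+07 bps -> 10*log10(R_b) = 77.1525 dB-Hz
Eb/N0 = C/N0 - 10*log10(R_b) = 91.7000 - 77.1525 = 14.5475 dB
Margin = Eb/N0 - Eb/N0_req = 14.5475 - 13.5 = 1.0475 dB (link closes)

1.0475 dB


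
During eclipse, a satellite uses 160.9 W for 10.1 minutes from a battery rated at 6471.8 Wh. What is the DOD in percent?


E_used = P * t / 60 = 160.9 * 10.1 / 60 = 27.0848 Wh
DOD = E_used / E_total * 100 = 27.0848 / 6471.8 * 100
DOD = 0.4185054 %

0.4185 %


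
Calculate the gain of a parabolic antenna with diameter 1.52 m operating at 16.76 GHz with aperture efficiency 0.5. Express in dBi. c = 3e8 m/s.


lambda = c/f = 3e8 / 1.676e+10 = 0.01789976 m
G = eta*(pi*D/lambda)^2 = 0.5*(pi*1.52/0.01789976)^2
G = 35584.6292 (linear)
G = 10*log10(35584.6292) = 45.5126 dBi

45.5126 dBi


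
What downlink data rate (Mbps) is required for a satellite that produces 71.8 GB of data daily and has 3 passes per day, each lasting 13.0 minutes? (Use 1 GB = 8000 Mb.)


total contact time = 3 * 13.0 * 60 = 2340.0000 s
data = 71.8 GB = 574400.0000 Mb
rate = 574400.0000 / 2340.0000 = 245.4701 Mbps

245.4701 Mbps


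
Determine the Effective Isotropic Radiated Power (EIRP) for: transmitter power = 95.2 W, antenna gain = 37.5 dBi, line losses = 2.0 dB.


Pt = 95.2 W = 19.7864 dBW
EIRP = Pt_dBW + Gt - losses = 19.7864 + 37.5 - 2.0 = 55.2864 dBW

55.2864 dBW


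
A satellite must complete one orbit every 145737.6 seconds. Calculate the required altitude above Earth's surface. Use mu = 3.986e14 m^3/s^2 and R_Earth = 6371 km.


T = 145737.6 s
r = (mu*T^2/(4*pi^2))^(1/3) = (3.986e14 * 145737.6^2 / (4*pi^2))^(1/3)
r = 5.9855895e+07 m = 59855.8949 km
alt = r - R_E = 59855.8949 - 6371 = 53484.8949 km

53484.8949 km


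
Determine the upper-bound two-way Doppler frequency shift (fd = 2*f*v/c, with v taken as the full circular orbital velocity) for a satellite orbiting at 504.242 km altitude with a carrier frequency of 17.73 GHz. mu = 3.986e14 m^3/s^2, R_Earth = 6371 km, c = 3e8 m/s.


r = 6.875242e+06 m
v = sqrt(mu/r) = 7614.2065 m/s (worst-case radial velocity)
f = 17.73 GHz = 1.773e+10 Hz
fd = 2*f*v/c = 2*1.773e+10*7614.2065/3.0e+08
fd = 899999.2117 Hz

899999.2117 Hz


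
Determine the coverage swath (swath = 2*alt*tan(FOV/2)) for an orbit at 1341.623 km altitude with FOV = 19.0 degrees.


FOV = 19.0 deg = 0.3316126 rad
swath = 2 * alt * tan(FOV/2) = 2 * 1341.623 * tan(0.1658063)
swath = 2 * 1341.623 * 0.1673426
swath = 449.0214 km

449.0214 km


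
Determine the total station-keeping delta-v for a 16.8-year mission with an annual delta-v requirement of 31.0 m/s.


dV = rate * years = 31.0 * 16.8
dV = 520.8000 m/s

520.8000 m/s


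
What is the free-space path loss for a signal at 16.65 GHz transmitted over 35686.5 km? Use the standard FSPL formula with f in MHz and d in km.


f = 16.65 GHz = 16650.0000 MHz
d = 35686.5 km
FSPL = 32.44 + 20*log10(16650.0000) + 20*log10(35686.5)
FSPL = 32.44 + 84.4283 + 91.0501
FSPL = 207.9184 dB

207.9184 dB


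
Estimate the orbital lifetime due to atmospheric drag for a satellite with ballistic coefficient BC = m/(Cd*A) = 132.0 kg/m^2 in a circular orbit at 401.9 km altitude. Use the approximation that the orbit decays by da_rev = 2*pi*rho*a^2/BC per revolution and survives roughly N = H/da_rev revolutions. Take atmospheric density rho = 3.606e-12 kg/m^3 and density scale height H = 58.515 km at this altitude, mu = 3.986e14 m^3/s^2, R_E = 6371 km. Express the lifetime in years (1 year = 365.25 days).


a = R_E + alt = 6772.9000 km = 6.7729e+06 m
da_rev = 2*pi*rho*a^2/BC = 2*pi*3.606e-12*(6.7729e+06)^2/132.0 = 7.873738 m per revolution
N = H/da_rev = 58515.0000 m / 7.873738 m = 7431.6667 revolutions
P = 2*pi*sqrt(a^3/mu) = 5547.1922 s
lifetime = N*P = 7431.6667 * 5547.1922 = 4.1224884e+07 s = 477.1399 days
years = 477.1399 / 365.25 = 1.3063 years

1.3063 years


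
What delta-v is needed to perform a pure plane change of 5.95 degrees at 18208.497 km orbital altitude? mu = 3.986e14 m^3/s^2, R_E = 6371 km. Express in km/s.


r = 24579.4970 km = 2.4579497e+07 m
V = sqrt(mu/r) = 4027.0048 m/s
di = 5.95 deg = 0.1038471 rad
dV = 2*V*sin(di/2) = 2*4027.0048*sin(0.05192355)
dV = 418.0048 m/s = 0.4180048 km/s

0.4180 km/s


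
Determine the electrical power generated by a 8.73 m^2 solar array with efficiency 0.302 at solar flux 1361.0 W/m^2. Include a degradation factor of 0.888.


P = area * eta * S * degradation
P = 8.73 * 0.302 * 1361.0 * 0.888
P = 3186.3412 W

3186.3412 W


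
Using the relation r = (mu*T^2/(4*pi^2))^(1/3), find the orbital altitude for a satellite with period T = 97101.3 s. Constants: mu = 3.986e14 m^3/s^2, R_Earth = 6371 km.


T = 97101.3 s
r = (mu*T^2/(4*pi^2))^(1/3) = (3.986e14 * 97101.3^2 / (4*pi^2))^(1/3)
r = 4.5660698e+07 m = 45660.6983 km
alt = r - R_E = 45660.6983 - 6371 = 39289.6983 km

39289.6983 km


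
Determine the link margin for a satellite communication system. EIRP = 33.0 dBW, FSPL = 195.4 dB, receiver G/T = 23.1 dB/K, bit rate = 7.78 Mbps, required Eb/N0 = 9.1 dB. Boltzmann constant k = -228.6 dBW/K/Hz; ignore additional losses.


C/N0 = EIRP - FSPL + G/T - k = 33.0 - 195.4 + 23.1 - (-228.6)
C/N0 = 89.3000 dB-Hz
R_b = 7.78 Mbps = 7.78e+06 bps -> 10*log10(R_b) = 68.9098 dB-Hz
Eb/N0 = C/N0 - 10*log10(R_b) = 89.3000 - 68.9098 = 20.3902 dB
Margin = Eb/N0 - Eb/N0_req = 20.3902 - 9.1 = 11.2902 dB (link closes)

11.2902 dB


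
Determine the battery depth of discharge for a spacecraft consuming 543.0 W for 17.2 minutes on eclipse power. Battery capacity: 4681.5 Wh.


E_used = P * t / 60 = 543.0 * 17.2 / 60 = 155.6600 Wh
DOD = E_used / E_total * 100 = 155.6600 / 4681.5 * 100
DOD = 3.3250 %

3.3250 %


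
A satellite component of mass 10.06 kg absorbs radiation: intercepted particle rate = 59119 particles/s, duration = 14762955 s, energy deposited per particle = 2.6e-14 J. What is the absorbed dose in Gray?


Total energy deposited = rate * time * E_per
  = 59119 * 14762955 * 2.6e-14 = 0.02269205 J
Dose = E_total / mass = 0.02269205 / 10.06
Dose = 0.002255671 Gy

0.0023 Gy


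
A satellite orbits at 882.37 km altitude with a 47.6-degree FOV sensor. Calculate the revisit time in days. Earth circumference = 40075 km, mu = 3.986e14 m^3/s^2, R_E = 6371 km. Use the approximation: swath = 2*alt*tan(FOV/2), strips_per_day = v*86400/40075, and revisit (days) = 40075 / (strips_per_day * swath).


swath = 2*882.37*tan(0.4153884) = 778.3431 km
v = sqrt(mu/r) = 7413.0808 m/s = 7.4131 km/s
strips/day = v*86400/40075 = 7.4131*86400/40075 = 15.9823
coverage/day = strips * swath = 15.9823 * 778.3431 = 12439.7030 km
revisit = 40075 / 12439.7030 = 3.2215 days

3.2215 days


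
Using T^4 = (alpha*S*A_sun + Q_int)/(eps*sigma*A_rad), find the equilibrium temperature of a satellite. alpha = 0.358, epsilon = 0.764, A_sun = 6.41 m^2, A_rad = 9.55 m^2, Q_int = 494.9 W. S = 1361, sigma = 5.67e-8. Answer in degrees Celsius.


Numerator = alpha*S*A_sun + Q_int = 0.358*1361*6.41 + 494.9 = 3618.0956 W
Denominator = eps*sigma*A_rad = 0.764*5.67e-8*9.55 = 4.1369454e-07 W/K^4
T^4 = 8.7458142e+09 K^4
T = 305.8089 K = 32.6589 C

32.6589 degrees Celsius


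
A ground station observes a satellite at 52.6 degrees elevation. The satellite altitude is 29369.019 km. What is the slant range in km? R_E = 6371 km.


h = 29369.019 km, el = 52.6 deg
d = -R_E*sin(el) + sqrt((R_E*sin(el))^2 + 2*R_E*h + h^2)
d = -6371.0000*sin(0.9180432) + sqrt((6371.0000*0.7944146)^2 + 2*6371.0000*29369.019 + 29369.019^2)
d = 30468.7045 km

30468.7045 km


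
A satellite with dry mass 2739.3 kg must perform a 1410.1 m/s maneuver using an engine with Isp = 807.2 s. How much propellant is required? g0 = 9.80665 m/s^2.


ve = Isp * g0 = 807.2 * 9.80665 = 7915.927880 m/s
mass ratio = exp(dv/ve) = exp(1410.1/7915.927880) = 1.19498606
m_prop = m_dry * (mr - 1) = 2739.3 * (1.19498606 - 1)
m_prop = 534.1253 kg

534.1253 kg


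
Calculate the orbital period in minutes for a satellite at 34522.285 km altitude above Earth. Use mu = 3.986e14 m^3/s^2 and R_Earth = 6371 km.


r = 40893.2850 km = 4.0893285e+07 m
T = 2*pi*sqrt(r^3/mu) = 2*pi*sqrt(6.8384236e+22 / 3.986e14)
T = 82297.9884 s = 1371.6331 min

1371.6331 minutes


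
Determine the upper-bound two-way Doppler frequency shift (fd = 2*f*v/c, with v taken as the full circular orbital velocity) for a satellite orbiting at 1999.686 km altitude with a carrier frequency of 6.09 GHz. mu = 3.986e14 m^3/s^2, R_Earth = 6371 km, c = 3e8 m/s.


r = 8.370686e+06 m
v = sqrt(mu/r) = 6900.6201 m/s (worst-case radial velocity)
f = 6.09 GHz = 6.09e+09 Hz
fd = 2*f*v/c = 2*6.09e+09*6900.6201/3.0e+08
fd = 280165.1779 Hz

280165.1779 Hz


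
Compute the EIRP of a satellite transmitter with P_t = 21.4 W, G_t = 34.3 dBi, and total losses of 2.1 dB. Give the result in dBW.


Pt = 21.4 W = 13.3041 dBW
EIRP = Pt_dBW + Gt - losses = 13.3041 + 34.3 - 2.1 = 45.5041 dBW

45.5041 dBW


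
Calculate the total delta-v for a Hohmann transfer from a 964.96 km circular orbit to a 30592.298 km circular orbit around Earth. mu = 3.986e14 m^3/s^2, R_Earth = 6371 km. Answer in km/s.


r1 = 7335.9600 km = 7.33596e+06 m
r2 = 36963.2980 km = 3.6963298e+07 m
dv1 = sqrt(mu/r1)*(sqrt(2*r2/(r1+r2)) - 1) = 2151.0761 m/s
dv2 = sqrt(mu/r2)*(1 - sqrt(2*r1/(r1+r2))) = 1393.9946 m/s
total dv = |dv1| + |dv2| = 2151.0761 + 1393.9946 = 3545.0707 m/s = 3.5451 km/s

3.5451 km/s


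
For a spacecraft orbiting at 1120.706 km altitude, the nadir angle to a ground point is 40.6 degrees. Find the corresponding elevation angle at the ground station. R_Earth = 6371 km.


r = R_E + alt = 7491.7060 km
Law of sines in the satellite / Earth-center / ground-point triangle:
  sin(nadir)/R_E = sin(90 + el)/r  =>  cos(el) = (r/R_E)*sin(nadir)
cos(el) = (7491.7060 / 6371.0000) * sin(40.6 deg) = 0.7652502
el = arccos(0.7652502) = 40.0707 deg
(Earth-central angle = 90 - nadir - el = 9.3293 deg)

40.0707 degrees


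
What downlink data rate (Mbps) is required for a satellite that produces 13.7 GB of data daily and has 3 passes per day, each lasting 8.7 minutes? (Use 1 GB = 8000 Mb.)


total contact time = 3 * 8.7 * 60 = 1566.0000 s
data = 13.7 GB = 109600.0000 Mb
rate = 109600.0000 / 1566.0000 = 69.9872 Mbps

69.9872 Mbps


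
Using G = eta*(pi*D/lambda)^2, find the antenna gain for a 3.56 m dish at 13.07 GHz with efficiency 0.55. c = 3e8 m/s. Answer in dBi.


lambda = c/f = 3e8 / 1.307e+10 = 0.02295333 m
G = eta*(pi*D/lambda)^2 = 0.55*(pi*3.56/0.02295333)^2
G = 130578.3260 (linear)
G = 10*log10(130578.3260) = 51.1587 dBi

51.1587 dBi


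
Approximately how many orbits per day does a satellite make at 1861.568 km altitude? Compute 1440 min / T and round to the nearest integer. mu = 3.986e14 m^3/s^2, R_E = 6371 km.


r = 8.232568e+06 m
T = 2*pi*sqrt(r^3/mu) = 7433.8571 s = 123.8976 min
revs/day = 1440 / 123.8976 = 11.6225
Rounded: 12 revolutions per day

12 revolutions per day


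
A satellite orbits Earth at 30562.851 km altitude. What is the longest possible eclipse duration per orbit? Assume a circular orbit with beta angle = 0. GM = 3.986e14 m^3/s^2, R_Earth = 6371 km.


r = 36933.8510 km
T = 1177.3263 min
Eclipse fraction = arcsin(R_E/r)/pi = arcsin(6371.0000/36933.8510)/pi
= arcsin(0.1724976)/pi = 0.0551837
Eclipse duration = 0.0551837 * 1177.3263 = 64.9692 min

64.9692 minutes


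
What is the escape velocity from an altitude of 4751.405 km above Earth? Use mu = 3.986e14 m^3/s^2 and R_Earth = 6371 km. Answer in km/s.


r = 6371.0 + 4751.405 = 11122.4050 km = 1.1122405e+07 m
v_esc = sqrt(2*mu/r) = sqrt(2*3.986e14 / 1.1122405e+07)
v_esc = 8466.1175 m/s = 8.4661 km/s

8.4661 km/s


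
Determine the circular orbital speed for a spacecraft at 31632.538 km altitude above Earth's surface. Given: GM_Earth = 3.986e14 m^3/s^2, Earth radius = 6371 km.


r = R_E + alt = 6371.0 + 31632.538 = 38003.5380 km = 3.8003538e+07 m
v = sqrt(mu/r) = sqrt(3.986e14 / 3.8003538e+07) = 3238.5949 m/s = 3.2386 km/s

3.2386 km/s


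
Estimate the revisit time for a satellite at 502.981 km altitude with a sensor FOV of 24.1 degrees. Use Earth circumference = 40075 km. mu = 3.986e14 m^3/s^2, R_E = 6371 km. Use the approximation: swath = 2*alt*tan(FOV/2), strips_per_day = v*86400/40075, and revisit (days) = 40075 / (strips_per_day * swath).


swath = 2*502.981*tan(0.2103122) = 214.7415 km
v = sqrt(mu/r) = 7614.9049 m/s = 7.6149 km/s
strips/day = v*86400/40075 = 7.6149*86400/40075 = 16.4174
coverage/day = strips * swath = 16.4174 * 214.7415 = 3525.5001 km
revisit = 40075 / 3525.5001 = 11.3672 days

11.3672 days


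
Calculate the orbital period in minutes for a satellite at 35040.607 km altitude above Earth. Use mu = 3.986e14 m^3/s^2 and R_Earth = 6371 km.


r = 41411.6070 km = 4.1411607e+07 m
T = 2*pi*sqrt(r^3/mu) = 2*pi*sqrt(7.1017643e+22 / 3.986e14)
T = 83867.6254 s = 1397.7938 min

1397.7938 minutes


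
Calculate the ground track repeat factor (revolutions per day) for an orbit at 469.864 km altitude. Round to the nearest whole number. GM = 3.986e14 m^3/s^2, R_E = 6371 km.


r = 6.840864e+06 m
T = 2*pi*sqrt(r^3/mu) = 5630.8979 s = 93.8483 min
revs/day = 1440 / 93.8483 = 15.3439
Rounded: 15 revolutions per day

15 revolutions per day


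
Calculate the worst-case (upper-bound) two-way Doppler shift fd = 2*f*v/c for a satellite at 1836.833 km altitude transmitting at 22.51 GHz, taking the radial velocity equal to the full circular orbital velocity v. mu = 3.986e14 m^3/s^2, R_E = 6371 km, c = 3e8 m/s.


r = 8.207833e+06 m
v = sqrt(mu/r) = 6968.7421 m/s (worst-case radial velocity)
f = 22.51 GHz = 2.251e+10 Hz
fd = 2*f*v/c = 2*2.251e+10*6968.7421/3.0e+08
fd = 1.0457759e+06 Hz

1.0458e+06 Hz


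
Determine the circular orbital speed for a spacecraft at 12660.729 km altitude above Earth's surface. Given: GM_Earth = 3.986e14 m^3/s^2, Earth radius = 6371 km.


r = R_E + alt = 6371.0 + 12660.729 = 19031.7290 km = 1.9031729e+07 m
v = sqrt(mu/r) = sqrt(3.986e14 / 1.9031729e+07) = 4576.4585 m/s = 4.5765 km/s

4.5765 km/s


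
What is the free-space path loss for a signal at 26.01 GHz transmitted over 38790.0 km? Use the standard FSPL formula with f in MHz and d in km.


f = 26.01 GHz = 26010.0000 MHz
d = 38790.0 km
FSPL = 32.44 + 20*log10(26010.0000) + 20*log10(38790.0)
FSPL = 32.44 + 88.3028 + 91.7744
FSPL = 212.5172 dB

212.5172 dB


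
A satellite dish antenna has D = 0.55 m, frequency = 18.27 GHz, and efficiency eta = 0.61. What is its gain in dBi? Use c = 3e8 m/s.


lambda = c/f = 3e8 / 1.827e+10 = 0.01642036 m
G = eta*(pi*D/lambda)^2 = 0.61*(pi*0.55/0.01642036)^2
G = 6754.4431 (linear)
G = 10*log10(6754.4431) = 38.2959 dBi

38.2959 dBi


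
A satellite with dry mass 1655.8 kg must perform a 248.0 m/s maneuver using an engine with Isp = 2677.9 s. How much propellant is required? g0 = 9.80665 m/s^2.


ve = Isp * g0 = 2677.9 * 9.80665 = 26261.228035 m/s
mass ratio = exp(dv/ve) = exp(248.0/26261.228035) = 1.00948831
m_prop = m_dry * (mr - 1) = 1655.8 * (1.00948831 - 1)
m_prop = 15.7107 kg

15.7107 kg


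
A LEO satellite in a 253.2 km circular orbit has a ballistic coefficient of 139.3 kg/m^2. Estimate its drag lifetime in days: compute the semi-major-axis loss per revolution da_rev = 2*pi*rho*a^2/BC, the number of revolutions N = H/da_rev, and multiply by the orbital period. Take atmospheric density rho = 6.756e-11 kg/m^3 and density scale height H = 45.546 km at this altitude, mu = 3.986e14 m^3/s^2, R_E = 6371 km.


a = R_E + alt = 6624.2000 km = 6.6242e+06 m
da_rev = 2*pi*rho*a^2/BC = 2*pi*6.756e-11*(6.6242e+06)^2/139.3 = 133.716582 m per revolution
N = H/da_rev = 45546.0000 m / 133.716582 m = 340.6159 revolutions
P = 2*pi*sqrt(a^3/mu) = 5365.5145 s
lifetime = N*P = 340.6159 * 5365.5145 = 1.8275798e+06 s = 21.1525 days

21.1525 days


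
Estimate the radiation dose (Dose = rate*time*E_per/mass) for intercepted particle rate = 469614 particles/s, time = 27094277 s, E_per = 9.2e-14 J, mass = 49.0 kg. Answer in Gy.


Total energy deposited = rate * time * E_per
  = 469614 * 27094277 * 9.2e-14 = 1.1706 J
Dose = E_total / mass = 1.1706 / 49.0
Dose = 0.02388968 Gy

0.0239 Gy


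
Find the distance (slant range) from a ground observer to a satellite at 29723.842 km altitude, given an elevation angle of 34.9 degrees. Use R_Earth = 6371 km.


h = 29723.842 km, el = 34.9 deg
d = -R_E*sin(el) + sqrt((R_E*sin(el))^2 + 2*R_E*h + h^2)
d = -6371.0000*sin(0.6091199) + sqrt((6371.0000*0.5721459)^2 + 2*6371.0000*29723.842 + 29723.842^2)
d = 32069.4920 km

32069.4920 km


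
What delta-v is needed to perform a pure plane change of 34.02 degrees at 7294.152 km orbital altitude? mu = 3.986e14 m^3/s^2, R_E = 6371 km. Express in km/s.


r = 13665.1520 km = 1.3665152e+07 m
V = sqrt(mu/r) = 5400.8413 m/s
di = 34.02 deg = 0.593761 rad
dV = 2*V*sin(di/2) = 2*5400.8413*sin(0.2968805)
dV = 3159.9092 m/s = 3.1599 km/s

3.1599 km/s


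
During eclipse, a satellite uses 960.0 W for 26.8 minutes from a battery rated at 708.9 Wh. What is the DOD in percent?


E_used = P * t / 60 = 960.0 * 26.8 / 60 = 428.8000 Wh
DOD = E_used / E_total * 100 = 428.8000 / 708.9 * 100
DOD = 60.4881 %

60.4881 %


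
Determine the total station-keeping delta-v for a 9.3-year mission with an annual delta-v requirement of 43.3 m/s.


dV = rate * years = 43.3 * 9.3
dV = 402.6900 m/s

402.6900 m/s


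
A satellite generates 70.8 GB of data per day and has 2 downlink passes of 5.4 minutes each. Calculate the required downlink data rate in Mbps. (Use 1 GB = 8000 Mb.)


total contact time = 2 * 5.4 * 60 = 648.0000 s
data = 70.8 GB = 566400.0000 Mb
rate = 566400.0000 / 648.0000 = 874.0741 Mbps

874.0741 Mbps


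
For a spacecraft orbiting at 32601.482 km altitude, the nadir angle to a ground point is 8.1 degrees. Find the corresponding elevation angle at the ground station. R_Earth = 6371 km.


r = R_E + alt = 38972.4820 km
Law of sines in the satellite / Earth-center / ground-point triangle:
  sin(nadir)/R_E = sin(90 + el)/r  =>  cos(el) = (r/R_E)*sin(nadir)
cos(el) = (38972.4820 / 6371.0000) * sin(8.1 deg) = 0.8619166
el = arccos(0.8619166) = 30.4675 deg
(Earth-central angle = 90 - nadir - el = 51.4325 deg)

30.4675 degrees


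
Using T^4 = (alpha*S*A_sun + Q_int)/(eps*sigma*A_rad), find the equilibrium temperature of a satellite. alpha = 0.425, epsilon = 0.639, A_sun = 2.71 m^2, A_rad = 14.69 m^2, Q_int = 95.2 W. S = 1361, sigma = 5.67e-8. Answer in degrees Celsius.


Numerator = alpha*S*A_sun + Q_int = 0.425*1361*2.71 + 95.2 = 1662.7317 W
Denominator = eps*sigma*A_rad = 0.639*5.67e-8*14.69 = 5.322378e-07 W/K^4
T^4 = 3.1240392e+09 K^4
T = 236.4172 K = -36.7328 C

-36.7328 degrees Celsius


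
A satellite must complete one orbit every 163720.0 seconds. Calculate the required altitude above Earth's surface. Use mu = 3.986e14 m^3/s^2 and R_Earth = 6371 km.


T = 163720.0 s
r = (mu*T^2/(4*pi^2))^(1/3) = (3.986e14 * 163720.0^2 / (4*pi^2))^(1/3)
r = 6.4683525e+07 m = 64683.5246 km
alt = r - R_E = 64683.5246 - 6371 = 58312.5246 km

58312.5246 km


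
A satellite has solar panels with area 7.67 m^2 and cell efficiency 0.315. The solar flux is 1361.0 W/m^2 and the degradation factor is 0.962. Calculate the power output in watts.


P = area * eta * S * degradation
P = 7.67 * 0.315 * 1361.0 * 0.962
P = 3163.2908 W

3163.2908 W


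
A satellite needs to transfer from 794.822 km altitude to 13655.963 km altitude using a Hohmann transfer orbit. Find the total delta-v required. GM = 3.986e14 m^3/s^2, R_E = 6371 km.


r1 = 7165.8220 km = 7.165822e+06 m
r2 = 20026.9630 km = 2.0026963e+07 m
dv1 = sqrt(mu/r1)*(sqrt(2*r2/(r1+r2)) - 1) = 1593.4971 m/s
dv2 = sqrt(mu/r2)*(1 - sqrt(2*r1/(r1+r2))) = 1222.5106 m/s
total dv = |dv1| + |dv2| = 1593.4971 + 1222.5106 = 2816.0076 m/s = 2.8160 km/s

2.8160 km/s


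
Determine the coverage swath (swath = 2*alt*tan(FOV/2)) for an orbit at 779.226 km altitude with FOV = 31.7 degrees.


FOV = 31.7 deg = 0.5532694 rad
swath = 2 * alt * tan(FOV/2) = 2 * 779.226 * tan(0.2766347)
swath = 2 * 779.226 * 0.2839143
swath = 442.4667 km

442.4667 km


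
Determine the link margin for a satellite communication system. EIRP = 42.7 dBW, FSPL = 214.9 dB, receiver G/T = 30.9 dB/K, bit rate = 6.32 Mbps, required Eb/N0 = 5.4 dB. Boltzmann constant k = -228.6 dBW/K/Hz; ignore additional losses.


C/N0 = EIRP - FSPL + G/T - k = 42.7 - 214.9 + 30.9 - (-228.6)
C/N0 = 87.3000 dB-Hz
R_b = 6.32 Mbps = 6.32e+06 bps -> 10*log10(R_b) = 68.0072 dB-Hz
Eb/N0 = C/N0 - 10*log10(R_b) = 87.3000 - 68.0072 = 19.2928 dB
Margin = Eb/N0 - Eb/N0_req = 19.2928 - 5.4 = 13.8928 dB (link closes)

13.8928 dB


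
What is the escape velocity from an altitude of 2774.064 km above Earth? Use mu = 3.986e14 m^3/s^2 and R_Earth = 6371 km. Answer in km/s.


r = 6371.0 + 2774.064 = 9145.0640 km = 9.145064e+06 m
v_esc = sqrt(2*mu/r) = sqrt(2*3.986e14 / 9.145064e+06)
v_esc = 9336.6326 m/s = 9.3366 km/s

9.3366 km/s


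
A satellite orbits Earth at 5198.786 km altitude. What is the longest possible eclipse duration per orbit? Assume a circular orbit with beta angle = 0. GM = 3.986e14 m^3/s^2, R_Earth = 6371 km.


r = 11569.7860 km
T = 206.4182 min
Eclipse fraction = arcsin(R_E/r)/pi = arcsin(6371.0000/11569.7860)/pi
= arcsin(0.5506584)/pi = 0.1856233
Eclipse duration = 0.1856233 * 206.4182 = 38.3160 min

38.3160 minutes


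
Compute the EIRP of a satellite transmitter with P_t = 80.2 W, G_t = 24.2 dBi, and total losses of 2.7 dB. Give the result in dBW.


Pt = 80.2 W = 19.0417 dBW
EIRP = Pt_dBW + Gt - losses = 19.0417 + 24.2 - 2.7 = 40.5417 dBW

40.5417 dBW


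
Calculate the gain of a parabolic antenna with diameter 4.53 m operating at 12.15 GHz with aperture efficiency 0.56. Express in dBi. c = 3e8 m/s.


lambda = c/f = 3e8 / 1.215e+10 = 0.02469136 m
G = eta*(pi*D/lambda)^2 = 0.56*(pi*4.53/0.02469136)^2
G = 186034.8133 (linear)
G = 10*log10(186034.8133) = 52.6959 dBi

52.6959 dBi


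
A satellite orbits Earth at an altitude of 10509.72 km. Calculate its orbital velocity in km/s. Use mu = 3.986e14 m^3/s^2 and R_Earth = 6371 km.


r = R_E + alt = 6371.0 + 10509.72 = 16880.7200 km = 1.688072e+07 m
v = sqrt(mu/r) = sqrt(3.986e14 / 1.688072e+07) = 4859.2939 m/s = 4.8593 km/s

4.8593 km/s


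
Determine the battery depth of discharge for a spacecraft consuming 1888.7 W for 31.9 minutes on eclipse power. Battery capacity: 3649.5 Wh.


E_used = P * t / 60 = 1888.7 * 31.9 / 60 = 1004.1588 Wh
DOD = E_used / E_total * 100 = 1004.1588 / 3649.5 * 100
DOD = 27.5150 %

27.5150 %
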